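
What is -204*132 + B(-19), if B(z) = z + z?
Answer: -26966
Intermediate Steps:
B(z) = 2*z
-204*132 + B(-19) = -204*132 + 2*(-19) = -26928 - 38 = -26966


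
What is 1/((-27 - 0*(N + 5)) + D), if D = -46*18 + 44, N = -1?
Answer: -1/811 ≈ -0.0012330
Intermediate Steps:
D = -784 (D = -828 + 44 = -784)
1/((-27 - 0*(N + 5)) + D) = 1/((-27 - 0*(-1 + 5)) - 784) = 1/((-27 - 0*4) - 784) = 1/((-27 - 10*0) - 784) = 1/((-27 + 0) - 784) = 1/(-27 - 784) = 1/(-811) = -1/811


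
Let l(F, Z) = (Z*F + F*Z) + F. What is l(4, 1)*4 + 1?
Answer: 49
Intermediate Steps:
l(F, Z) = F + 2*F*Z (l(F, Z) = (F*Z + F*Z) + F = 2*F*Z + F = F + 2*F*Z)
l(4, 1)*4 + 1 = (4*(1 + 2*1))*4 + 1 = (4*(1 + 2))*4 + 1 = (4*3)*4 + 1 = 12*4 + 1 = 48 + 1 = 49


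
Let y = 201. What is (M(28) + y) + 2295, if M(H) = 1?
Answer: 2497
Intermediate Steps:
(M(28) + y) + 2295 = (1 + 201) + 2295 = 202 + 2295 = 2497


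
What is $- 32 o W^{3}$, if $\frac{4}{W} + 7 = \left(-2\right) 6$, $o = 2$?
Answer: $\frac{4096}{6859} \approx 0.59717$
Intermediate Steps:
$W = - \frac{4}{19}$ ($W = \frac{4}{-7 - 12} = \frac{4}{-19} = 4 \left(- \frac{1}{19}\right) = - \frac{4}{19} \approx -0.21053$)
$- 32 o W^{3} = \left(-32\right) 2 \left(- \frac{4}{19}\right)^{3} = \left(-64\right) \left(- \frac{64}{6859}\right) = \frac{4096}{6859}$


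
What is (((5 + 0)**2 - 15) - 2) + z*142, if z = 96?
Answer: 13640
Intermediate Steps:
(((5 + 0)**2 - 15) - 2) + z*142 = (((5 + 0)**2 - 15) - 2) + 96*142 = ((5**2 - 15) - 2) + 13632 = ((25 - 15) - 2) + 13632 = (10 - 2) + 13632 = 8 + 13632 = 13640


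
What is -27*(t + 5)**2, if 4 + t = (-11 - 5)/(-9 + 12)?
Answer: -507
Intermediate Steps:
t = -28/3 (t = -4 + (-11 - 5)/(-9 + 12) = -4 - 16/3 = -28/3 ≈ -9.3333)
-27*(t + 5)**2 = -27*(-28/3 + 5)**2 = -27*(-13/3)**2 = -27*169/9 = -507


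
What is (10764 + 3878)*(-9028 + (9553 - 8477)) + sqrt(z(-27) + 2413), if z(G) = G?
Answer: -116433184 + sqrt(2386) ≈ -1.1643e+8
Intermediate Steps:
(10764 + 3878)*(-9028 + (9553 - 8477)) + sqrt(z(-27) + 2413) = (10764 + 3878)*(-9028 + (9553 - 8477)) + sqrt(-27 + 2413) = 14642*(-9028 + 1076) + sqrt(2386) = 14642*(-7952) + sqrt(2386) = -116433184 + sqrt(2386)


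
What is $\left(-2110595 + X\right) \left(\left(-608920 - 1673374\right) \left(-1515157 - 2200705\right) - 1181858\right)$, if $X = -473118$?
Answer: $-21911664779071961410$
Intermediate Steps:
$\left(-2110595 + X\right) \left(\left(-608920 - 1673374\right) \left(-1515157 - 2200705\right) - 1181858\right) = \left(-2110595 - 473118\right) \left(\left(-608920 - 1673374\right) \left(-1515157 - 2200705\right) - 1181858\right) = - 2583713 \left(\left(-2282294\right) \left(-3715862\right) - 1181858\right) = - 2583713 \left(8480689547428 - 1181858\right) = \left(-2583713\right) 8480688365570 = -21911664779071961410$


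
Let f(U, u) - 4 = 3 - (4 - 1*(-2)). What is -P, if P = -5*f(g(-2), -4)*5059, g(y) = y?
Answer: 25295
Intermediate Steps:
f(U, u) = 1 (f(U, u) = 4 + (3 - (4 - 1*(-2))) = 4 + (3 - (4 + 2)) = 4 + (3 - 1*6) = 4 + (3 - 6) = 4 - 3 = 1)
P = -25295 (P = -5*1*5059 = -5*5059 = -25295)
-P = -1*(-25295) = 25295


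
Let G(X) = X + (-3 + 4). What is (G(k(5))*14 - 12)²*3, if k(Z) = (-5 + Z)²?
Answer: 12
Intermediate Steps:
G(X) = 1 + X (G(X) = X + 1 = 1 + X)
(G(k(5))*14 - 12)²*3 = ((1 + (-5 + 5)²)*14 - 12)²*3 = ((1 + 0²)*14 - 12)²*3 = ((1 + 0)*14 - 12)²*3 = (1*14 - 12)²*3 = (14 - 12)²*3 = 2²*3 = 4*3 = 12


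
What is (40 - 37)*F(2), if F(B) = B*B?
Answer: 12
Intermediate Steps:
F(B) = B²
(40 - 37)*F(2) = (40 - 37)*2² = 3*4 = 12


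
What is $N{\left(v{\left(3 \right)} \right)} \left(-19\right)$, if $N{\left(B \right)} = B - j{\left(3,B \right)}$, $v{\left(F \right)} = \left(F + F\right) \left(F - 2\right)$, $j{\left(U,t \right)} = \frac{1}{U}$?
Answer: $- \frac{323}{3} \approx -107.67$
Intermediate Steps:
$v{\left(F \right)} = 2 F \left(-2 + F\right)$
$N{\left(B \right)} = - \frac{1}{3} + B$ ($N{\left(B \right)} = B - \frac{1}{3} = - \frac{1}{3} + B$)
$N{\left(v{\left(3 \right)} \right)} \left(-19\right) = \left(- \frac{1}{3} + 2 \cdot 3 \left(-2 + 3\right)\right) \left(-19\right) = \left(- \frac{1}{3} + 2 \cdot 3 \cdot 1\right) \left(-19\right) = \left(- \frac{1}{3} + 6\right) \left(-19\right) = \frac{17}{3} \left(-19\right) = - \frac{323}{3}$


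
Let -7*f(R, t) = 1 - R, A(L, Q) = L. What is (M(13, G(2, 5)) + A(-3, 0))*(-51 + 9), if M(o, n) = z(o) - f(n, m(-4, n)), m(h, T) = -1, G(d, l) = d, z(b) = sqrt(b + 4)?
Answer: 132 - 42*sqrt(17) ≈ -41.170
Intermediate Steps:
z(b) = sqrt(4 + b)
f(R, t) = -1/7 + R/7 (f(R, t) = -(1 - R)/7 = -1/7 + R/7)
M(o, n) = 1/7 + sqrt(4 + o) - n/7 (M(o, n) = sqrt(4 + o) - (-1/7 + n/7) = sqrt(4 + o) + (1/7 - n/7) = 1/7 + sqrt(4 + o) - n/7)
(M(13, G(2, 5)) + A(-3, 0))*(-51 + 9) = ((1/7 + sqrt(4 + 13) - 1/7*2) - 3)*(-51 + 9) = ((1/7 + sqrt(17) - 2/7) - 3)*(-42) = ((-1/7 + sqrt(17)) - 3)*(-42) = (-22/7 + sqrt(17))*(-42) = 132 - 42*sqrt(17)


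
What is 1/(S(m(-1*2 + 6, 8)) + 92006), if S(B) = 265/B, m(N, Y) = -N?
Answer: 4/367759 ≈ 1.0877e-5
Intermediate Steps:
1/(S(m(-1*2 + 6, 8)) + 92006) = 1/(265/((-(-1*2 + 6))) + 92006) = 1/(265/((-(-2 + 6))) + 92006) = 1/(265/((-1*4)) + 92006) = 1/(265/(-4) + 92006) = 1/(265*(-¼) + 92006) = 1/(-265/4 + 92006) = 1/(367759/4) = 4/367759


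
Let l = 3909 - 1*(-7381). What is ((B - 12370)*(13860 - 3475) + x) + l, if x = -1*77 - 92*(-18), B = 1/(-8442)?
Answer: -16184647361/126 ≈ -1.2845e+8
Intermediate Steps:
B = -1/8442 ≈ -0.00011846
x = 1579 (x = -77 + 1656 = 1579)
l = 11290 (l = 3909 + 7381 = 11290)
((B - 12370)*(13860 - 3475) + x) + l = ((-1/8442 - 12370)*(13860 - 3475) + 1579) + 11290 = (-104427541/8442*10385 + 1579) + 11290 = (-16186268855/126 + 1579) + 11290 = -16186069901/126 + 11290 = -16184647361/126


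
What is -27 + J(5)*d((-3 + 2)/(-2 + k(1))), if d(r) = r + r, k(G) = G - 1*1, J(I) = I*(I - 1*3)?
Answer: -17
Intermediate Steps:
J(I) = I*(-3 + I) (J(I) = I*(I - 3) = I*(-3 + I))
k(G) = -1 + G (k(G) = G - 1 = -1 + G)
d(r) = 2*r
-27 + J(5)*d((-3 + 2)/(-2 + k(1))) = -27 + (5*(-3 + 5))*(2*((-3 + 2)/(-2 + (-1 + 1)))) = -27 + (5*2)*(2*(-1/(-2 + 0))) = -27 + 10*(2*(-1/(-2))) = -27 + 10*(2*(-1*(-½))) = -27 + 10*(2*(½)) = -27 + 10*1 = -27 + 10 = -17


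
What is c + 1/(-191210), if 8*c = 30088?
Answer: 719140809/191210 ≈ 3761.0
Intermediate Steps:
c = 3761 (c = (⅛)*30088 = 3761)
c + 1/(-191210) = 3761 + 1/(-191210) = 3761 - 1/191210 = 719140809/191210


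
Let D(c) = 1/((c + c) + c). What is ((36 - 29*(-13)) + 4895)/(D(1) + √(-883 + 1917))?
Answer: -15924/9305 + 47772*√1034/9305 ≈ 163.38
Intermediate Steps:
D(c) = 1/(3*c) (D(c) = 1/(2*c + c) = 1/(3*c))
((36 - 29*(-13)) + 4895)/(D(1) + √(-883 + 1917)) = ((36 - 29*(-13)) + 4895)/((⅓)/1 + √(-883 + 1917)) = ((36 + 377) + 4895)/((⅓)*1 + √1034) = (413 + 4895)/(⅓ + √1034) = 5308/(⅓ + √1034)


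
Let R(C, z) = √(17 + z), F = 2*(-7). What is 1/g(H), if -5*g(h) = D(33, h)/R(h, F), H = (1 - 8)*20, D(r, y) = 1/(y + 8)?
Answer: 660*√3 ≈ 1143.2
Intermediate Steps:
D(r, y) = 1/(8 + y)
F = -14
H = -140 (H = -7*20 = -140)
g(h) = -√3/(15*(8 + h)) (g(h) = -1/(5*(8 + h)*(√(17 - 14))) = -1/(5*(8 + h)*(√3)) = -√3/3/(5*(8 + h)) = -√3/(15*(8 + h)))
1/g(H) = 1/(-√3/(120 + 15*(-140))) = 1/(-√3/(120 - 2100)) = 1/(-1*√3/(-1980)) = 1/(-1*√3*(-1/1980)) = 1/(√3/1980) = 660*√3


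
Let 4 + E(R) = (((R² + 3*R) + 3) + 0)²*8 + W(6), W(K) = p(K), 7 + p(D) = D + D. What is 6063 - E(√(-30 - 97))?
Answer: -107802 + 5952*I*√127 ≈ -1.078e+5 + 67076.0*I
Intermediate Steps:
p(D) = -7 + 2*D (p(D) = -7 + (D + D) = -7 + 2*D)
W(K) = -7 + 2*K
E(R) = 1 + 8*(3 + R² + 3*R)² (E(R) = -4 + ((((R² + 3*R) + 3) + 0)²*8 + (-7 + 2*6)) = -4 + (((3 + R² + 3*R) + 0)²*8 + (-7 + 12)) = -4 + ((3 + R² + 3*R)²*8 + 5) = -4 + (8*(3 + R² + 3*R)² + 5) = -4 + (5 + 8*(3 + R² + 3*R)²) = 1 + 8*(3 + R² + 3*R)²)
6063 - E(√(-30 - 97)) = 6063 - (1 + 8*(3 + (√(-30 - 97))² + 3*√(-30 - 97))²) = 6063 - (1 + 8*(3 + (√(-127))² + 3*√(-127))²) = 6063 - (1 + 8*(3 + (I*√127)² + 3*(I*√127))²) = 6063 - (1 + 8*(3 - 127 + 3*I*√127)²) = 6063 - (1 + 8*(-124 + 3*I*√127)²) = 6063 + (-1 - 8*(-124 + 3*I*√127)²) = 6062 - 8*(-124 + 3*I*√127)²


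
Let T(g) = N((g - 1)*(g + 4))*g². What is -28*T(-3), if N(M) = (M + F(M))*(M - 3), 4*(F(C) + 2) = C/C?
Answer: -10143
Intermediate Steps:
F(C) = -7/4 (F(C) = -2 + (C/C)/4 = -2 + (¼)*1 = -2 + ¼ = -7/4)
N(M) = (-3 + M)*(-7/4 + M) (N(M) = (M - 7/4)*(M - 3) = (-7/4 + M)*(-3 + M) = (-3 + M)*(-7/4 + M))
T(g) = g²*(21/4 + (-1 + g)²*(4 + g)² - 19*(-1 + g)*(4 + g)/4) (T(g) = (21/4 + ((g - 1)*(g + 4))² - 19*(g - 1)*(g + 4)/4)*g² = (21/4 + ((-1 + g)*(4 + g))² - 19*(-1 + g)*(4 + g)/4)*g² = (21/4 + (-1 + g)²*(4 + g)² - 19*(-1 + g)*(4 + g)/4)*g² = g²*(21/4 + (-1 + g)²*(4 + g)² - 19*(-1 + g)*(4 + g)/4))
-28*T(-3) = -7*(-3)²*(161 - 153*(-3) - 15*(-3)² + 4*(-3)⁴ + 24*(-3)³) = -7*9*(161 + 459 - 15*9 + 4*81 + 24*(-27)) = -7*9*(161 + 459 - 135 + 324 - 648) = -7*9*161 = -28*1449/4 = -10143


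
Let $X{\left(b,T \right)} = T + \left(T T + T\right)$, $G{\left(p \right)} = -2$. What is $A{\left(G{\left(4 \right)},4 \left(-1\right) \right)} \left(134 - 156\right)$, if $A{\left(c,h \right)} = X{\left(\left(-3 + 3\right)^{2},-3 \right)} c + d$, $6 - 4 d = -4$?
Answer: $77$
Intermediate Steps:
$d = \frac{5}{2}$ ($d = \frac{3}{2} - -1 = \frac{3}{2} + 1 = \frac{5}{2} \approx 2.5$)
$X{\left(b,T \right)} = T^{2} + 2 T$ ($X{\left(b,T \right)} = T + \left(T^{2} + T\right) = T + \left(T + T^{2}\right) = T^{2} + 2 T$)
$A{\left(c,h \right)} = \frac{5}{2} + 3 c$ ($A{\left(c,h \right)} = - 3 \left(2 - 3\right) c + \frac{5}{2} = \left(-3\right) \left(-1\right) c + \frac{5}{2} = 3 c + \frac{5}{2} = \frac{5}{2} + 3 c$)
$A{\left(G{\left(4 \right)},4 \left(-1\right) \right)} \left(134 - 156\right) = \left(\frac{5}{2} + 3 \left(-2\right)\right) \left(134 - 156\right) = \left(\frac{5}{2} - 6\right) \left(-22\right) = \left(- \frac{7}{2}\right) \left(-22\right) = 77$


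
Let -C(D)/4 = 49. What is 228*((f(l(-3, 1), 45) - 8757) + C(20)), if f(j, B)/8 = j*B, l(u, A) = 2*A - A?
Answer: -1959204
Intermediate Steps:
C(D) = -196 (C(D) = -4*49 = -196)
l(u, A) = A
f(j, B) = 8*B*j (f(j, B) = 8*(j*B) = 8*(B*j) = 8*B*j)
228*((f(l(-3, 1), 45) - 8757) + C(20)) = 228*((8*45*1 - 8757) - 196) = 228*((360 - 8757) - 196) = 228*(-8397 - 196) = 228*(-8593) = -1959204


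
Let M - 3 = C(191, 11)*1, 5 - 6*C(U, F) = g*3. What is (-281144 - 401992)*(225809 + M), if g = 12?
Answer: -154256776896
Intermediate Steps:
C(U, F) = -31/6 (C(U, F) = ⅚ - 2*3 = ⅚ - ⅙*36 = ⅚ - 6 = -31/6)
M = -13/6 (M = 3 - 31/6*1 = 3 - 31/6 = -13/6 ≈ -2.1667)
(-281144 - 401992)*(225809 + M) = (-281144 - 401992)*(225809 - 13/6) = -683136*1354841/6 = -154256776896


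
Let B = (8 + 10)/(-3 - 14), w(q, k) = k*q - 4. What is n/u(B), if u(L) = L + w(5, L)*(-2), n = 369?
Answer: 6273/298 ≈ 21.050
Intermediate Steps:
w(q, k) = -4 + k*q
B = -18/17 (B = 18/(-17) = 18*(-1/17) = -18/17 ≈ -1.0588)
u(L) = 8 - 9*L (u(L) = L + (-4 + L*5)*(-2) = L + (-4 + 5*L)*(-2) = L + (8 - 10*L) = 8 - 9*L)
n/u(B) = 369/(8 - 9*(-18/17)) = 369/(8 + 162/17) = 369/(298/17) = 369*(17/298) = 6273/298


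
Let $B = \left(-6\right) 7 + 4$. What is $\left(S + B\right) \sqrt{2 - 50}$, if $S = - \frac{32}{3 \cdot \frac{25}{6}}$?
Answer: $- \frac{4056 i \sqrt{3}}{25} \approx - 281.01 i$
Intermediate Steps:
$S = - \frac{64}{25}$ ($S = - \frac{32}{3 \cdot 25 \cdot \frac{1}{6}} = - \frac{32}{3 \cdot \frac{25}{6}} = - \frac{32}{\frac{25}{2}} = \left(-32\right) \frac{2}{25} = - \frac{64}{25} \approx -2.56$)
$B = -38$ ($B = -42 + 4 = -38$)
$\left(S + B\right) \sqrt{2 - 50} = \left(- \frac{64}{25} - 38\right) \sqrt{2 - 50} = - \frac{1014 \sqrt{-48}}{25} = - \frac{1014 \cdot 4 i \sqrt{3}}{25} = - \frac{4056 i \sqrt{3}}{25}$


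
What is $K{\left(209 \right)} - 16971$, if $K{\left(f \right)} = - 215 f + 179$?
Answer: $-61727$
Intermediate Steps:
$K{\left(f \right)} = 179 - 215 f$
$K{\left(209 \right)} - 16971 = \left(179 - 44935\right) - 16971 = -44756 - 16971 = -61727$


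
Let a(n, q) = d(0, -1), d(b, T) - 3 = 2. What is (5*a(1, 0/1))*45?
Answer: 1125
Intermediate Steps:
d(b, T) = 5 (d(b, T) = 3 + 2 = 5)
a(n, q) = 5
(5*a(1, 0/1))*45 = (5*5)*45 = 25*45 = 1125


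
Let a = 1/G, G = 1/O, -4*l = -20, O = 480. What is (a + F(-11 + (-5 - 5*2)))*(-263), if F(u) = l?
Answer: -127555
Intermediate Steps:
l = 5 (l = -¼*(-20) = 5)
G = 1/480 ≈ 0.0020833
F(u) = 5
a = 480 (a = 1/(1/480) = 480)
(a + F(-11 + (-5 - 5*2)))*(-263) = (480 + 5)*(-263) = 485*(-263) = -127555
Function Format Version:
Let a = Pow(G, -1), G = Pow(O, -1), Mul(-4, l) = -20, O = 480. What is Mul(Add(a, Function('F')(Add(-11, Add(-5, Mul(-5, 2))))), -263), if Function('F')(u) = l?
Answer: -127555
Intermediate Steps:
l = 5 (l = Mul(Rational(-1, 4), -20) = 5)
G = Rational(1, 480) (G = Pow(480, -1) = Rational(1, 480) ≈ 0.0020833)
Function('F')(u) = 5
a = 480 (a = Pow(Rational(1, 480), -1) = 480)
Mul(Add(a, Function('F')(Add(-11, Add(-5, Mul(-5, 2))))), -263) = Mul(Add(480, 5), -263) = Mul(485, -263) = -127555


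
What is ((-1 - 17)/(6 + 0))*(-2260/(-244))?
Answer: -1695/61 ≈ -27.787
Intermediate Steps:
((-1 - 17)/(6 + 0))*(-2260/(-244)) = (-18/6)*(-2260*(-1/244)) = -18*1/6*(565/61) = -3*565/61 = -1695/61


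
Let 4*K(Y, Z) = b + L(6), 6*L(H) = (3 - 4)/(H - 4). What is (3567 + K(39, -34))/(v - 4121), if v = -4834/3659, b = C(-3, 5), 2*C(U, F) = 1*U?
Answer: -626409823/724011504 ≈ -0.86519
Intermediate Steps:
C(U, F) = U/2 (C(U, F) = (1*U)/2 = U/2)
b = -3/2 (b = (½)*(-3) = -3/2 ≈ -1.5000)
L(H) = -1/(6*(-4 + H)) (L(H) = ((3 - 4)/(H - 4))/6 = (-1/(-4 + H))/6 = -1/(6*(-4 + H)))
v = -4834/3659 (v = -4834*1/3659 = -4834/3659 ≈ -1.3211)
K(Y, Z) = -19/48 (K(Y, Z) = (-3/2 - 1/(-24 + 6*6))/4 = (-3/2 - 1/(-24 + 36))/4 = (-3/2 - 1/12)/4 = (¼)*(-19/12) = -19/48)
(3567 + K(39, -34))/(v - 4121) = (3567 - 19/48)/(-4834/3659 - 4121) = 171197/(48*(-15083573/3659)) = (171197/48)*(-3659/15083573) = -626409823/724011504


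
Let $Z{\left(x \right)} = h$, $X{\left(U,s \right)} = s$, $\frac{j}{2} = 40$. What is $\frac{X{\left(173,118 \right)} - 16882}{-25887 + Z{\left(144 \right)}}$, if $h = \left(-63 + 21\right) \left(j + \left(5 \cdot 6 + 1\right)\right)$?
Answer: $\frac{5588}{10183} \approx 0.54876$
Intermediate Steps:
$j = 80$ ($j = 2 \cdot 40 = 80$)
$h = -4662$ ($h = \left(-63 + 21\right) \left(80 + \left(5 \cdot 6 + 1\right)\right) = - 42 \left(80 + \left(30 + 1\right)\right) = - 42 \left(80 + 31\right) = \left(-42\right) 111 = -4662$)
$Z{\left(x \right)} = -4662$
$\frac{X{\left(173,118 \right)} - 16882}{-25887 + Z{\left(144 \right)}} = \frac{118 - 16882}{-25887 - 4662} = - \frac{16764}{-30549} = \left(-16764\right) \left(- \frac{1}{30549}\right) = \frac{5588}{10183}$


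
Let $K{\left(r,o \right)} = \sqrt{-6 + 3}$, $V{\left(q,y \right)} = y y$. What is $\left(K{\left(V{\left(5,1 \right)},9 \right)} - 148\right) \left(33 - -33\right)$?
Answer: $-9768 + 66 i \sqrt{3} \approx -9768.0 + 114.32 i$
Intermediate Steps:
$V{\left(q,y \right)} = y^{2}$
$K{\left(r,o \right)} = i \sqrt{3}$ ($K{\left(r,o \right)} = \sqrt{-3} = i \sqrt{3}$)
$\left(K{\left(V{\left(5,1 \right)},9 \right)} - 148\right) \left(33 - -33\right) = \left(i \sqrt{3} - 148\right) \left(33 - -33\right) = \left(-148 + i \sqrt{3}\right) \left(33 + 33\right) = \left(-148 + i \sqrt{3}\right) 66 = -9768 + 66 i \sqrt{3}$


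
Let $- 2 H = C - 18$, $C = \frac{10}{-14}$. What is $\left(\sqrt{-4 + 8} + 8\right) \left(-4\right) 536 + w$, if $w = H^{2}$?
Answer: $- \frac{4185079}{196} \approx -21352.0$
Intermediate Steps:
$C = - \frac{5}{7}$ ($C = 10 \left(- \frac{1}{14}\right) = - \frac{5}{7} \approx -0.71429$)
$H = \frac{131}{14}$ ($H = - \frac{- \frac{5}{7} - 18}{2} = \left(- \frac{1}{2}\right) \left(- \frac{131}{7}\right) = \frac{131}{14} \approx 9.3571$)
$w = \frac{17161}{196}$ ($w = \left(\frac{131}{14}\right)^{2} = \frac{17161}{196} \approx 87.556$)
$\left(\sqrt{-4 + 8} + 8\right) \left(-4\right) 536 + w = \left(\sqrt{-4 + 8} + 8\right) \left(-4\right) 536 + \frac{17161}{196} = \left(\sqrt{4} + 8\right) \left(-4\right) 536 + \frac{17161}{196} = \left(2 + 8\right) \left(-4\right) 536 + \frac{17161}{196} = 10 \left(-4\right) 536 + \frac{17161}{196} = \left(-40\right) 536 + \frac{17161}{196} = -21440 + \frac{17161}{196} = - \frac{4185079}{196}$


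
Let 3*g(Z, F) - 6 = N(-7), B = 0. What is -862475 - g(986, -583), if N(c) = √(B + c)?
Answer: -862477 - I*√7/3 ≈ -8.6248e+5 - 0.88192*I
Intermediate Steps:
N(c) = √c (N(c) = √(0 + c) = √c)
g(Z, F) = 2 + I*√7/3 (g(Z, F) = 2 + √(-7)/3 = 2 + (I*√7)/3 = 2 + I*√7/3)
-862475 - g(986, -583) = -862475 - (2 + I*√7/3) = -862475 + (-2 - I*√7/3) = -862477 - I*√7/3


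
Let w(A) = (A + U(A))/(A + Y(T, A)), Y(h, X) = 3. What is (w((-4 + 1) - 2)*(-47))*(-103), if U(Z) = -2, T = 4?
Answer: 33887/2 ≈ 16944.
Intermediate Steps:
w(A) = (-2 + A)/(3 + A) (w(A) = (A - 2)/(A + 3) = (-2 + A)/(3 + A))
(w((-4 + 1) - 2)*(-47))*(-103) = (((-2 + ((-4 + 1) - 2))/(3 + ((-4 + 1) - 2)))*(-47))*(-103) = (((-2 + (-3 - 2))/(3 + (-3 - 2)))*(-47))*(-103) = (((-2 - 5)/(3 - 5))*(-47))*(-103) = ((-7/(-2))*(-47))*(-103) = (-½*(-7)*(-47))*(-103) = ((7/2)*(-47))*(-103) = -329/2*(-103) = 33887/2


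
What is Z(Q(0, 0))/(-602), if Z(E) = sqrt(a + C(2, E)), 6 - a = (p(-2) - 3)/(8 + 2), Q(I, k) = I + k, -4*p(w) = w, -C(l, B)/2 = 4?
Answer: -I*sqrt(7)/1204 ≈ -0.0021975*I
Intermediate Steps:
C(l, B) = -8 (C(l, B) = -2*4 = -8)
p(w) = -w/4
a = 25/4 (a = 6 - (-1/4*(-2) - 3)/(8 + 2) = 6 - (1/2 - 3)/10 = 6 - (-5)/(2*10) = 6 - 1*(-1/4) = 6 + 1/4 = 25/4 ≈ 6.2500)
Z(E) = I*sqrt(7)/2 (Z(E) = sqrt(25/4 - 8) = sqrt(-7/4) = I*sqrt(7)/2)
Z(Q(0, 0))/(-602) = (I*sqrt(7)/2)/(-602) = (I*sqrt(7)/2)*(-1/602) = -I*sqrt(7)/1204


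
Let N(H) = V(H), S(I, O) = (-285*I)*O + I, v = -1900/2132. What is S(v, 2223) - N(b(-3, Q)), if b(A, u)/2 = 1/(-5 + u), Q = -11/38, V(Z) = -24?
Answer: 300950942/533 ≈ 5.6464e+5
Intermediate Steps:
v = -475/533 (v = -1900*1/2132 = -475/533 ≈ -0.89118)
Q = -11/38 (Q = -11*1/38 = -11/38 ≈ -0.28947)
S(I, O) = I - 285*I*O (S(I, O) = -285*I*O + I = I - 285*I*O)
b(A, u) = 2/(-5 + u)
N(H) = -24
S(v, 2223) - N(b(-3, Q)) = -475*(1 - 285*2223)/533 - 1*(-24) = -475*(1 - 633555)/533 + 24 = -475/533*(-633554) + 24 = 300938150/533 + 24 = 300950942/533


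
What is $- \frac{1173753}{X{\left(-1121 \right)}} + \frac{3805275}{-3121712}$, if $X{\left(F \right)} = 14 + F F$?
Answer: $- \frac{2815345560087}{1307638331120} \approx -2.153$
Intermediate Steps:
$X{\left(F \right)} = 14 + F^{2}$
$- \frac{1173753}{X{\left(-1121 \right)}} + \frac{3805275}{-3121712} = - \frac{1173753}{14 + \left(-1121\right)^{2}} + \frac{3805275}{-3121712} = - \frac{1173753}{14 + 1256641} + 3805275 \left(- \frac{1}{3121712}\right) = - \frac{1173753}{1256655} - \frac{3805275}{3121712} = \left(-1173753\right) \frac{1}{1256655} - \frac{3805275}{3121712} = - \frac{391251}{418885} - \frac{3805275}{3121712} = - \frac{2815345560087}{1307638331120}$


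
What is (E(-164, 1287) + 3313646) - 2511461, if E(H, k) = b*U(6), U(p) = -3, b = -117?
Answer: 802536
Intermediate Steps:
E(H, k) = 351 (E(H, k) = -117*(-3) = 351)
(E(-164, 1287) + 3313646) - 2511461 = (351 + 3313646) - 2511461 = 3313997 - 2511461 = 802536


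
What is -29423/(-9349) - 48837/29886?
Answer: 140919555/93134738 ≈ 1.5131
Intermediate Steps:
-29423/(-9349) - 48837/29886 = -29423*(-1/9349) - 48837*1/29886 = 29423/9349 - 16279/9962 = 140919555/93134738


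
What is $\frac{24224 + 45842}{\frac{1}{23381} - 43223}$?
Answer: $- \frac{819106573}{505298481} \approx -1.621$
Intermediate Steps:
$\frac{24224 + 45842}{\frac{1}{23381} - 43223} = \frac{70066}{\frac{1}{23381} - 43223} = \frac{70066}{- \frac{1010596962}{23381}} = 70066 \left(- \frac{23381}{1010596962}\right) = - \frac{819106573}{505298481}$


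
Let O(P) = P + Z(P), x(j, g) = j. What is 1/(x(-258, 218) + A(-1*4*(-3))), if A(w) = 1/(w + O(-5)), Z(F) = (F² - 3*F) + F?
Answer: -42/10835 ≈ -0.0038763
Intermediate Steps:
Z(F) = F² - 2*F
O(P) = P + P*(-2 + P)
A(w) = 1/(30 + w) (A(w) = 1/(w - 5*(-1 - 5)) = 1/(w - 5*(-6)) = 1/(w + 30) = 1/(30 + w))
1/(x(-258, 218) + A(-1*4*(-3))) = 1/(-258 + 1/(30 - 1*4*(-3))) = 1/(-258 + 1/(30 - 4*(-3))) = 1/(-258 + 1/(30 + 12)) = 1/(-258 + 1/42) = 1/(-10835/42) = -42/10835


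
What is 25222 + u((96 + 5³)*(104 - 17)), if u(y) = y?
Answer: 44449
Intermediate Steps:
25222 + u((96 + 5³)*(104 - 17)) = 25222 + (96 + 5³)*(104 - 17) = 25222 + (96 + 125)*87 = 25222 + 221*87 = 25222 + 19227 = 44449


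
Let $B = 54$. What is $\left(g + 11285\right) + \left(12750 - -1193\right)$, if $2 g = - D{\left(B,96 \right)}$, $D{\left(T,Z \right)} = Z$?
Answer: $25180$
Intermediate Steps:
$g = -48$ ($g = \frac{\left(-1\right) 96}{2} = \frac{1}{2} \left(-96\right) = -48$)
$\left(g + 11285\right) + \left(12750 - -1193\right) = \left(-48 + 11285\right) + \left(12750 - -1193\right) = 11237 + \left(12750 + 1193\right) = 11237 + 13943 = 25180$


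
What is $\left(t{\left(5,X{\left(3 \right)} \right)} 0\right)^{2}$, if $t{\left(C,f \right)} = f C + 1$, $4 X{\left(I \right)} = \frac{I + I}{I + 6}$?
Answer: $0$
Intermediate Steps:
$X{\left(I \right)} = \frac{I}{2 \left(6 + I\right)}$ ($X{\left(I \right)} = \frac{\left(I + I\right) \frac{1}{I + 6}}{4} = \frac{2 I \frac{1}{6 + I}}{4} = \frac{I}{2 \left(6 + I\right)}$)
$t{\left(C,f \right)} = 1 + C f$ ($t{\left(C,f \right)} = C f + 1 = 1 + C f$)
$\left(t{\left(5,X{\left(3 \right)} \right)} 0\right)^{2} = \left(\left(1 + 5 \cdot \frac{1}{2} \cdot 3 \frac{1}{6 + 3}\right) 0\right)^{2} = \left(\left(1 + 5 \cdot \frac{1}{2} \cdot 3 \cdot \frac{1}{9}\right) 0\right)^{2} = \left(\left(1 + 5 \cdot \frac{1}{6}\right) 0\right)^{2} = \left(\left(1 + \frac{5}{6}\right) 0\right)^{2} = \left(\frac{11}{6} \cdot 0\right)^{2} = 0^{2} = 0$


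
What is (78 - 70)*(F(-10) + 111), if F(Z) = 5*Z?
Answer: 488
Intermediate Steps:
(78 - 70)*(F(-10) + 111) = (78 - 70)*(5*(-10) + 111) = 8*(-50 + 111) = 8*61 = 488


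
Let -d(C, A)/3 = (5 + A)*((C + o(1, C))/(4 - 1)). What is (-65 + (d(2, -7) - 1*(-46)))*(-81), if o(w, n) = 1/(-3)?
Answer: 1269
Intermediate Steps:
o(w, n) = -1/3
d(C, A) = -3*(5 + A)*(-1/9 + C/3) (d(C, A) = -3*(5 + A)*(C - 1/3)/(4 - 1) = -3*(5 + A)*(-1/3 + C)/3 = -3*(5 + A)*(-1/3 + C)*(1/3) = -3*(5 + A)*(-1/9 + C/3))
(-65 + (d(2, -7) - 1*(-46)))*(-81) = (-65 + ((5/3 - 5*2 + (1/3)*(-7) - 1*(-7)*2) - 1*(-46)))*(-81) = (-65 + ((5/3 - 10 - 7/3 + 14) + 46))*(-81) = (-65 + (10/3 + 46))*(-81) = (-65 + 148/3)*(-81) = -47/3*(-81) = 1269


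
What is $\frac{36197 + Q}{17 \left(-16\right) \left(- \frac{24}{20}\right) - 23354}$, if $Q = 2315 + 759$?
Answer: $- \frac{196355}{115138} \approx -1.7054$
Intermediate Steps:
$Q = 3074$
$\frac{36197 + Q}{17 \left(-16\right) \left(- \frac{24}{20}\right) - 23354} = \frac{36197 + 3074}{17 \left(-16\right) \left(- \frac{24}{20}\right) - 23354} = \frac{39271}{- 272 \left(\left(-24\right) \frac{1}{20}\right) - 23354} = \frac{39271}{\left(-272\right) \left(- \frac{6}{5}\right) - 23354} = \frac{39271}{\frac{1632}{5} - 23354} = \frac{39271}{- \frac{115138}{5}} = 39271 \left(- \frac{5}{115138}\right) = - \frac{196355}{115138}$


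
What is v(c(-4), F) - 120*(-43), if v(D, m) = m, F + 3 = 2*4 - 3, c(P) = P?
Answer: 5162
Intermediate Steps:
F = 2 (F = -3 + (2*4 - 3) = -3 + (8 - 3) = -3 + 5 = 2)
v(c(-4), F) - 120*(-43) = 2 - 120*(-43) = 2 + 5160 = 5162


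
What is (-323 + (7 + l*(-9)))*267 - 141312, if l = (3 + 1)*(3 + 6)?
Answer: -312192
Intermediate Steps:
l = 36 (l = 4*9 = 36)
(-323 + (7 + l*(-9)))*267 - 141312 = (-323 + (7 + 36*(-9)))*267 - 141312 = (-323 + (7 - 324))*267 - 141312 = (-323 - 317)*267 - 141312 = -640*267 - 141312 = -170880 - 141312 = -312192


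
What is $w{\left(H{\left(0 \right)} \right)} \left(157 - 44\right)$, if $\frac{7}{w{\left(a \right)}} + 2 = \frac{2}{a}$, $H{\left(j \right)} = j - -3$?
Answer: $- \frac{2373}{4} \approx -593.25$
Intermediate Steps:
$H{\left(j \right)} = 3 + j$ ($H{\left(j \right)} = j + 3 = 3 + j$)
$w{\left(a \right)} = \frac{7}{-2 + \frac{2}{a}}$
$w{\left(H{\left(0 \right)} \right)} \left(157 - 44\right) = - \frac{7 \left(3 + 0\right)}{-2 + 2 \left(3 + 0\right)} \left(157 - 44\right) = \left(-7\right) 3 \frac{1}{-2 + 2 \cdot 3} \cdot 113 = \left(-7\right) 3 \frac{1}{-2 + 6} \cdot 113 = \left(-7\right) 3 \cdot \frac{1}{4} \cdot 113 = \left(- \frac{21}{4}\right) 113 = - \frac{2373}{4}$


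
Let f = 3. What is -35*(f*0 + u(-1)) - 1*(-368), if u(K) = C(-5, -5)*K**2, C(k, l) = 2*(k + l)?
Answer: 1068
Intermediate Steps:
C(k, l) = 2*k + 2*l
u(K) = -20*K**2 (u(K) = (2*(-5) + 2*(-5))*K**2 = (-10 - 10)*K**2 = -20*K**2)
-35*(f*0 + u(-1)) - 1*(-368) = -35*(3*0 - 20*(-1)**2) - 1*(-368) = -35*(0 - 20*1) + 368 = -35*(0 - 20) + 368 = -35*(-20) + 368 = 700 + 368 = 1068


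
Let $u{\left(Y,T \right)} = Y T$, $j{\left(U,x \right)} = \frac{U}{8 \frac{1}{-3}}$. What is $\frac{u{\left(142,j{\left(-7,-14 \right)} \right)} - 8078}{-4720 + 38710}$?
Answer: $- \frac{30821}{135960} \approx -0.22669$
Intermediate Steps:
$j{\left(U,x \right)} = - \frac{3 U}{8}$ ($j{\left(U,x \right)} = \frac{U}{8 \left(- \frac{1}{3}\right)} = \frac{U}{- \frac{8}{3}} = U \left(- \frac{3}{8}\right) = - \frac{3 U}{8}$)
$u{\left(Y,T \right)} = T Y$
$\frac{u{\left(142,j{\left(-7,-14 \right)} \right)} - 8078}{-4720 + 38710} = \frac{\left(- \frac{3}{8}\right) \left(-7\right) 142 - 8078}{-4720 + 38710} = \frac{\frac{21}{8} \cdot 142 - 8078}{33990} = \left(\frac{1491}{4} - 8078\right) \frac{1}{33990} = \left(- \frac{30821}{4}\right) \frac{1}{33990} = - \frac{30821}{135960}$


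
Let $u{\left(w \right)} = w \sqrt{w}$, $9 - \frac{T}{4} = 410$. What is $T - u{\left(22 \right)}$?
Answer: $-1604 - 22 \sqrt{22} \approx -1707.2$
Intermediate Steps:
$T = -1604$ ($T = 36 - 1640 = -1604$)
$u{\left(w \right)} = w^{\frac{3}{2}}$
$T - u{\left(22 \right)} = -1604 - 22^{\frac{3}{2}} = -1604 - 22 \sqrt{22}$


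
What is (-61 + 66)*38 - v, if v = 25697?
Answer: -25507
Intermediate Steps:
(-61 + 66)*38 - v = (-61 + 66)*38 - 1*25697 = 5*38 - 25697 = 190 - 25697 = -25507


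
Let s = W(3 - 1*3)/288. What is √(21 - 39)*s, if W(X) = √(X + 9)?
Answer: I*√2/32 ≈ 0.044194*I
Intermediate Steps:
W(X) = √(9 + X)
s = 1/96 (s = √(9 + (3 - 1*3))/288 = √(9 + (3 - 3))*(1/288) = √(9 + 0)*(1/288) = √9*(1/288) = 3*(1/288) = 1/96 ≈ 0.010417)
√(21 - 39)*s = √(21 - 39)*(1/96) = √(-18)*(1/96) = (3*I*√2)*(1/96) = I*√2/32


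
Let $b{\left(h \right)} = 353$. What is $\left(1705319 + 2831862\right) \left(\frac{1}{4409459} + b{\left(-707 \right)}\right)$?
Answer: $\frac{7062299303600068}{4409459} \approx 1.6016 \cdot 10^{9}$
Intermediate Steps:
$\left(1705319 + 2831862\right) \left(\frac{1}{4409459} + b{\left(-707 \right)}\right) = \left(1705319 + 2831862\right) \left(\frac{1}{4409459} + 353\right) = 4537181 \left(\frac{1}{4409459} + 353\right) = 4537181 \cdot \frac{1556539028}{4409459} = \frac{7062299303600068}{4409459}$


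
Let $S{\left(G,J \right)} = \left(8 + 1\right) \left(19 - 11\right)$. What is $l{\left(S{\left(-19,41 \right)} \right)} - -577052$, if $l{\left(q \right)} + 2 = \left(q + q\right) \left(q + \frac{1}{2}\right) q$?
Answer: $1328730$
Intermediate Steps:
$S{\left(G,J \right)} = 72$ ($S{\left(G,J \right)} = 9 \cdot 8 = 72$)
$l{\left(q \right)} = -2 + 2 q^{2} \left(\frac{1}{2} + q\right)$ ($l{\left(q \right)} = -2 + \left(q + q\right) \left(q + \frac{1}{2}\right) q = -2 + 2 q \left(q + \frac{1}{2}\right) q = -2 + 2 q \left(\frac{1}{2} + q\right) q = -2 + 2 q^{2} \left(\frac{1}{2} + q\right)$)
$l{\left(S{\left(-19,41 \right)} \right)} - -577052 = \left(-2 + 72^{2} + 2 \cdot 72^{3}\right) - -577052 = \left(-2 + 5184 + 2 \cdot 373248\right) + 577052 = \left(-2 + 5184 + 746496\right) + 577052 = 751678 + 577052 = 1328730$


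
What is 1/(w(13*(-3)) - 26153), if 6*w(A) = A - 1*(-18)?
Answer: -2/52313 ≈ -3.8231e-5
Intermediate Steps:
w(A) = 3 + A/6 (w(A) = (A - 1*(-18))/6 = (A + 18)/6 = (18 + A)/6 = 3 + A/6)
1/(w(13*(-3)) - 26153) = 1/((3 + (13*(-3))/6) - 26153) = 1/((3 + (⅙)*(-39)) - 26153) = 1/((3 - 13/2) - 26153) = 1/(-7/2 - 26153) = 1/(-52313/2) = -2/52313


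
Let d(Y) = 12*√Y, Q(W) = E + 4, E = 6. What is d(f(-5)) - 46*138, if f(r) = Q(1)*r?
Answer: -6348 + 60*I*√2 ≈ -6348.0 + 84.853*I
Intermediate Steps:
Q(W) = 10 (Q(W) = 6 + 4 = 10)
f(r) = 10*r
d(f(-5)) - 46*138 = 12*√(10*(-5)) - 46*138 = 12*√(-50) - 6348 = 12*(5*I*√2) - 6348 = 60*I*√2 - 6348 = -6348 + 60*I*√2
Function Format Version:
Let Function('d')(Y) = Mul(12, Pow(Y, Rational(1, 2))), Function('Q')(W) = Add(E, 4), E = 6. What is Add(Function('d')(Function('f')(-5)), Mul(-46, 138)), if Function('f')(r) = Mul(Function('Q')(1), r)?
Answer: Add(-6348, Mul(60, I, Pow(2, Rational(1, 2)))) ≈ Add(-6348.0, Mul(84.853, I))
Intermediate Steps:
Function('Q')(W) = 10 (Function('Q')(W) = Add(6, 4) = 10)
Function('f')(r) = Mul(10, r)
Add(Function('d')(Function('f')(-5)), Mul(-46, 138)) = Add(Mul(12, Pow(Mul(10, -5), Rational(1, 2))), Mul(-46, 138)) = Add(Mul(12, Pow(-50, Rational(1, 2))), -6348) = Add(Mul(12, Mul(5, I, Pow(2, Rational(1, 2)))), -6348) = Add(Mul(60, I, Pow(2, Rational(1, 2))), -6348) = Add(-6348, Mul(60, I, Pow(2, Rational(1, 2))))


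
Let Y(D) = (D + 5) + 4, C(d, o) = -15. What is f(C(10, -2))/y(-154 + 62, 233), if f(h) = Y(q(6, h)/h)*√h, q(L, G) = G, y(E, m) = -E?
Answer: 5*I*√15/46 ≈ 0.42098*I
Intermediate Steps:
Y(D) = 9 + D (Y(D) = (5 + D) + 4 = 9 + D)
f(h) = 10*√h (f(h) = (9 + h/h)*√h = (9 + 1)*√h = 10*√h)
f(C(10, -2))/y(-154 + 62, 233) = (10*√(-15))/((-(-154 + 62))) = (10*(I*√15))/((-1*(-92))) = (10*I*√15)/92 = (10*I*√15)*(1/92) = 5*I*√15/46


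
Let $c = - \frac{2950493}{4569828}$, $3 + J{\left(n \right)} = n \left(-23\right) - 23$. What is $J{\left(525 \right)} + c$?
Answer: $- \frac{55302439121}{4569828} \approx -12102.0$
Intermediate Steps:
$J{\left(n \right)} = -26 - 23 n$ ($J{\left(n \right)} = -3 + \left(n \left(-23\right) - 23\right) = -3 - \left(23 + 23 n\right) = -26 - 23 n$)
$c = - \frac{2950493}{4569828} \approx -0.64565$
$J{\left(525 \right)} + c = \left(-26 - 12075\right) - \frac{2950493}{4569828} = -12101 - \frac{2950493}{4569828} = - \frac{55302439121}{4569828}$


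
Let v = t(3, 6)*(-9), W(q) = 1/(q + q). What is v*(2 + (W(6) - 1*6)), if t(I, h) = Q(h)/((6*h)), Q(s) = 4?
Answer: 47/12 ≈ 3.9167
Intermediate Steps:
W(q) = 1/(2*q)
t(I, h) = 2/(3*h) (t(I, h) = 4/((6*h)) = 4*(1/(6*h)) = 2/(3*h))
v = -1 (v = ((2/3)/6)*(-9) = ((2/3)*(1/6))*(-9) = (1/9)*(-9) = -1)
v*(2 + (W(6) - 1*6)) = -(2 + ((1/2)/6 - 1*6)) = -(2 + ((1/2)*(1/6) - 6)) = -(2 + (1/12 - 6)) = -(2 - 71/12) = -1*(-47/12) = 47/12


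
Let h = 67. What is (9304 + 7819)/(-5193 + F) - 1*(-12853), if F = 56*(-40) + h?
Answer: 94658075/7366 ≈ 12851.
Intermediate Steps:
F = -2173 (F = 56*(-40) + 67 = -2240 + 67 = -2173)
(9304 + 7819)/(-5193 + F) - 1*(-12853) = (9304 + 7819)/(-5193 - 2173) - 1*(-12853) = 17123/(-7366) + 12853 = 17123*(-1/7366) + 12853 = -17123/7366 + 12853 = 94658075/7366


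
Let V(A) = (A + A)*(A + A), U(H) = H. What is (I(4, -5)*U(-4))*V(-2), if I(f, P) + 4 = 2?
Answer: 128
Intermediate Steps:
I(f, P) = -2 (I(f, P) = -4 + 2 = -2)
V(A) = 4*A² (V(A) = (2*A)*(2*A) = 4*A²)
(I(4, -5)*U(-4))*V(-2) = (-2*(-4))*(4*(-2)²) = 8*(4*4) = 8*16 = 128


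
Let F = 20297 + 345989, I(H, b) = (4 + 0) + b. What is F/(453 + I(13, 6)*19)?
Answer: 366286/643 ≈ 569.65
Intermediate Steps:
I(H, b) = 4 + b
F = 366286
F/(453 + I(13, 6)*19) = 366286/(453 + (4 + 6)*19) = 366286/(453 + 10*19) = 366286/(453 + 190) = 366286/643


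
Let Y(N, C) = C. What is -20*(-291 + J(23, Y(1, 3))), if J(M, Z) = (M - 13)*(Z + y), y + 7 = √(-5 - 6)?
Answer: 6620 - 200*I*√11 ≈ 6620.0 - 663.33*I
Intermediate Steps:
y = -7 + I*√11 (y = -7 + √(-5 - 6) = -7 + √(-11) = -7 + I*√11 ≈ -7.0 + 3.3166*I)
J(M, Z) = (-13 + M)*(-7 + Z + I*√11) (J(M, Z) = (M - 13)*(Z + (-7 + I*√11)) = (-13 + M)*(-7 + Z + I*√11))
-20*(-291 + J(23, Y(1, 3))) = -20*(-291 + (91 - 13*3 + 23*3 - 1*23*(7 - I*√11) - 13*I*√11)) = -20*(-291 + (91 - 39 + 69 + (-161 + 23*I*√11) - 13*I*√11)) = -20*(-291 + (-40 + 10*I*√11)) = -20*(-331 + 10*I*√11) = 6620 - 200*I*√11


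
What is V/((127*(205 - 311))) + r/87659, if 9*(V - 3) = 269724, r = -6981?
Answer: -627997613/272322798 ≈ -2.3061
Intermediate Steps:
V = 89917/3 (V = 3 + (⅑)*269724 = 3 + 89908/3 = 89917/3 ≈ 29972.)
V/((127*(205 - 311))) + r/87659 = 89917/(3*((127*(205 - 311)))) - 6981/87659 = 89917/(3*((127*(-106)))) - 6981*1/87659 = (89917/3)/(-13462) - 537/6743 = (89917/3)*(-1/13462) - 537/6743 = -89917/40386 - 537/6743 = -627997613/272322798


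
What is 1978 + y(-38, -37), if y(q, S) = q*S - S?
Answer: 3421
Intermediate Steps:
y(q, S) = -S + S*q (y(q, S) = S*q - S = -S + S*q)
1978 + y(-38, -37) = 1978 - 37*(-1 - 38) = 1978 - 37*(-39) = 1978 + 1443 = 3421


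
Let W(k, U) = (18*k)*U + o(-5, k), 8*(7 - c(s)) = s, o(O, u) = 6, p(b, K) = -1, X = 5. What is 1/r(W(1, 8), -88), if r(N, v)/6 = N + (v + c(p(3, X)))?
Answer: 4/1659 ≈ 0.0024111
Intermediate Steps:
c(s) = 7 - s/8
W(k, U) = 6 + 18*U*k (W(k, U) = (18*k)*U + 6 = 18*U*k + 6 = 6 + 18*U*k)
r(N, v) = 171/4 + 6*N + 6*v (r(N, v) = 6*(N + (v + (7 - ⅛*(-1)))) = 6*(N + (v + (7 + ⅛))) = 6*(N + (v + 57/8)) = 6*(N + (57/8 + v)) = 6*(57/8 + N + v) = 171/4 + 6*N + 6*v)
1/r(W(1, 8), -88) = 1/(171/4 + 6*(6 + 18*8*1) + 6*(-88)) = 1/(171/4 + 6*(6 + 144) - 528) = 1/(171/4 + 6*150 - 528) = 1/(171/4 + 900 - 528) = 1/(1659/4) = 4/1659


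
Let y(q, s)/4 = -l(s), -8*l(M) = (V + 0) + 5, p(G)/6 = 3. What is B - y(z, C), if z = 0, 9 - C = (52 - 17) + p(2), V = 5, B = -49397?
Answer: -49402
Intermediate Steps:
p(G) = 18 (p(G) = 6*3 = 18)
C = -44 (C = 9 - ((52 - 17) + 18) = 9 - (35 + 18) = 9 - 1*53 = 9 - 53 = -44)
l(M) = -5/4 (l(M) = -((5 + 0) + 5)/8 = -(5 + 5)/8 = -⅛*10 = -5/4)
y(q, s) = 5 (y(q, s) = 4*(-1*(-5/4)) = 4*(5/4) = 5)
B - y(z, C) = -49397 - 1*5 = -49397 - 5 = -49402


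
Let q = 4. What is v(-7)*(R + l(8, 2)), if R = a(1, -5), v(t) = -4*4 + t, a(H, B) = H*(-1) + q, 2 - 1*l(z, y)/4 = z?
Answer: 483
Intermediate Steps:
l(z, y) = 8 - 4*z
a(H, B) = 4 - H (a(H, B) = H*(-1) + 4 = -H + 4 = 4 - H)
v(t) = -16 + t
R = 3 (R = 4 - 1*1 = 4 - 1 = 3)
v(-7)*(R + l(8, 2)) = (-16 - 7)*(3 + (8 - 4*8)) = -23*(3 + (8 - 32)) = -23*(3 - 24) = -23*(-21) = 483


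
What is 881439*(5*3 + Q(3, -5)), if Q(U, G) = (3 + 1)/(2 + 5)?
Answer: 96076851/7 ≈ 1.3725e+7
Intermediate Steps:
Q(U, G) = 4/7
881439*(5*3 + Q(3, -5)) = 881439*(5*3 + 4/7) = 881439*(15 + 4/7) = 881439*(109/7) = 96076851/7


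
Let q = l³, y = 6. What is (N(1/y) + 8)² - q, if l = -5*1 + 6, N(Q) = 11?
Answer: 360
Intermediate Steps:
l = 1 (l = -5 + 6 = 1)
q = 1 (q = 1³ = 1)
(N(1/y) + 8)² - q = (11 + 8)² - 1*1 = 19² - 1 = 361 - 1 = 360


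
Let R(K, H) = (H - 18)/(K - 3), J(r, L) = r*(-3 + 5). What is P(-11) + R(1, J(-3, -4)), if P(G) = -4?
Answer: 8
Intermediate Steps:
J(r, L) = 2*r (J(r, L) = r*2 = 2*r)
R(K, H) = (-18 + H)/(-3 + K)
P(-11) + R(1, J(-3, -4)) = -4 + (-18 + 2*(-3))/(-3 + 1) = -4 + (-18 - 6)/(-2) = -4 - ½*(-24) = -4 + 12 = 8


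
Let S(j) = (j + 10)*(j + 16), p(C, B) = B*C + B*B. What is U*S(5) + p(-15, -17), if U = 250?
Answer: 79294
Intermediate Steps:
p(C, B) = B**2 + B*C (p(C, B) = B*C + B**2 = B**2 + B*C)
S(j) = (10 + j)*(16 + j)
U*S(5) + p(-15, -17) = 250*(160 + 5**2 + 26*5) - 17*(-17 - 15) = 250*(160 + 25 + 130) - 17*(-32) = 250*315 + 544 = 78750 + 544 = 79294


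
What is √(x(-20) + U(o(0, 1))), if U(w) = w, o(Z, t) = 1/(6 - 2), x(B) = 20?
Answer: 9/2 ≈ 4.5000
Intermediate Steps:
o(Z, t) = ¼ (o(Z, t) = 1/4 = ¼)
√(x(-20) + U(o(0, 1))) = √(20 + ¼) = √(81/4) = 9/2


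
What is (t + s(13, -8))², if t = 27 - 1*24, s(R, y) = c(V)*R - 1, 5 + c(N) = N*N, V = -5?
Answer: 68644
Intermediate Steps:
c(N) = -5 + N² (c(N) = -5 + N*N = -5 + N²)
s(R, y) = -1 + 20*R (s(R, y) = (-5 + (-5)²)*R - 1 = (-5 + 25)*R - 1 = 20*R - 1 = -1 + 20*R)
t = 3 (t = 27 - 24 = 3)
(t + s(13, -8))² = (3 + (-1 + 20*13))² = (3 + (-1 + 260))² = (3 + 259)² = 262² = 68644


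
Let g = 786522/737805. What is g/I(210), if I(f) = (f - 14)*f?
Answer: 131087/5061342300 ≈ 2.5900e-5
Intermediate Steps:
g = 262174/245935 (g = 786522*(1/737805) = 262174/245935 ≈ 1.0660)
I(f) = f*(-14 + f) (I(f) = (-14 + f)*f = f*(-14 + f))
g/I(210) = 262174/(245935*((210*(-14 + 210)))) = 262174/(245935*((210*196))) = (262174/245935)/41160 = (262174/245935)*(1/41160) = 131087/5061342300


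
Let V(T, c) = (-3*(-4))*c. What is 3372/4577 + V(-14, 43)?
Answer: 2365104/4577 ≈ 516.74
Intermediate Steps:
V(T, c) = 12*c
3372/4577 + V(-14, 43) = 3372/4577 + 12*43 = 3372*(1/4577) + 516 = 3372/4577 + 516 = 2365104/4577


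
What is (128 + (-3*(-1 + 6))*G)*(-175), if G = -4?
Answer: -32900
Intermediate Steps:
(128 + (-3*(-1 + 6))*G)*(-175) = (128 - 3*(-1 + 6)*(-4))*(-175) = (128 - 3*5*(-4))*(-175) = (128 - 15*(-4))*(-175) = (128 + 60)*(-175) = 188*(-175) = -32900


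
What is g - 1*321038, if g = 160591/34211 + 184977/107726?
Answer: -1183134371370855/3685414186 ≈ -3.2103e+5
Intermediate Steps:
g = 23628074213/3685414186 (g = 160591*(1/34211) + 184977*(1/107726) = 160591/34211 + 184977/107726 = 23628074213/3685414186 ≈ 6.4112)
g - 1*321038 = 23628074213/3685414186 - 1*321038 = 23628074213/3685414186 - 321038 = -1183134371370855/3685414186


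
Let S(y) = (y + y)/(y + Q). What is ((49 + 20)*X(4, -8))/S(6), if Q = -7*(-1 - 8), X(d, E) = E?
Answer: -3174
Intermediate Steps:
Q = 63 (Q = -7*(-9) = 63)
S(y) = 2*y/(63 + y) (S(y) = (y + y)/(y + 63) = (2*y)/(63 + y) = 2*y/(63 + y))
((49 + 20)*X(4, -8))/S(6) = ((49 + 20)*(-8))/((2*6/(63 + 6))) = (69*(-8))/((2*6/69)) = -552/(2*6*(1/69)) = -552/4/23 = -552*23/4 = -3174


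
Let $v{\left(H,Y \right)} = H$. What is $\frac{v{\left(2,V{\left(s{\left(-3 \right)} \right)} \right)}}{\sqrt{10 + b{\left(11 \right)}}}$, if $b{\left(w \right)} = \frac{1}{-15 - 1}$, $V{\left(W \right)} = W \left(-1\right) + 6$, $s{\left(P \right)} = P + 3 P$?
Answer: $\frac{8 \sqrt{159}}{159} \approx 0.63444$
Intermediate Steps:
$s{\left(P \right)} = 4 P$
$V{\left(W \right)} = 6 - W$ ($V{\left(W \right)} = - W + 6 = 6 - W$)
$b{\left(w \right)} = - \frac{1}{16}$ ($b{\left(w \right)} = \frac{1}{-15 + \left(-8 + 7\right)} = \frac{1}{-15 - 1} = \frac{1}{-16} = - \frac{1}{16}$)
$\frac{v{\left(2,V{\left(s{\left(-3 \right)} \right)} \right)}}{\sqrt{10 + b{\left(11 \right)}}} = \frac{2}{\sqrt{10 - \frac{1}{16}}} = \frac{2}{\sqrt{\frac{159}{16}}} = \frac{2}{\frac{1}{4} \sqrt{159}} = 2 \frac{4 \sqrt{159}}{159} = \frac{8 \sqrt{159}}{159}$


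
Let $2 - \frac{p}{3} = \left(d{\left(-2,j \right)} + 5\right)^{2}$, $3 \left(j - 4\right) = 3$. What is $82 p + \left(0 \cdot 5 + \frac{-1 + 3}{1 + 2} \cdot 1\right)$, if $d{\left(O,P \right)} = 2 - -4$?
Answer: $- \frac{87820}{3} \approx -29273.0$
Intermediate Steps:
$j = 5$ ($j = 4 + \frac{1}{3} \cdot 3 = 4 + 1 = 5$)
$d{\left(O,P \right)} = 6$ ($d{\left(O,P \right)} = 2 + 4 = 6$)
$p = -357$ ($p = 6 - 3 \left(6 + 5\right)^{2} = 6 - 3 \cdot 11^{2} = 6 - 363 = -357$)
$82 p + \left(0 \cdot 5 + \frac{-1 + 3}{1 + 2} \cdot 1\right) = 82 \left(-357\right) + \left(0 \cdot 5 + \frac{-1 + 3}{1 + 2} \cdot 1\right) = -29274 + \left(0 + \frac{2}{3} \cdot 1\right) = -29274 + \left(0 + \frac{2}{3}\right) = -29274 + \frac{2}{3} = - \frac{87820}{3}$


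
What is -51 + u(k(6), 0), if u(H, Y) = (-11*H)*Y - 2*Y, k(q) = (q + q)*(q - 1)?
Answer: -51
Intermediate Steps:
k(q) = 2*q*(-1 + q) (k(q) = (2*q)*(-1 + q) = 2*q*(-1 + q))
u(H, Y) = -2*Y - 11*H*Y (u(H, Y) = -11*H*Y - 2*Y = -2*Y - 11*H*Y)
-51 + u(k(6), 0) = -51 - 1*0*(2 + 11*(2*6*(-1 + 6))) = -51 - 1*0*(2 + 11*(2*6*5)) = -51 - 1*0*(2 + 11*60) = -51 - 1*0*(2 + 660) = -51 - 1*0*662 = -51 + 0 = -51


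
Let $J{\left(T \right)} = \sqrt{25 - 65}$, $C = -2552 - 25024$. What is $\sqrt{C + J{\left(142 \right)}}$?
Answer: $\sqrt{-27576 + 2 i \sqrt{10}} \approx 0.019 + 166.06 i$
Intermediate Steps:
$C = -27576$
$J{\left(T \right)} = 2 i \sqrt{10}$ ($J{\left(T \right)} = \sqrt{-40} = 2 i \sqrt{10}$)
$\sqrt{C + J{\left(142 \right)}} = \sqrt{-27576 + 2 i \sqrt{10}}$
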